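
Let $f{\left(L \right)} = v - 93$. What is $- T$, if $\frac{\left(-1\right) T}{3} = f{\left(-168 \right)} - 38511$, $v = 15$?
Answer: $-115767$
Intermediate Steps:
$f{\left(L \right)} = -78$ ($f{\left(L \right)} = 15 - 93 = -78$)
$T = 115767$ ($T = - 3 \left(-78 - 38511\right) = \left(-3\right) \left(-38589\right) = 115767$)
$- T = \left(-1\right) 115767 = -115767$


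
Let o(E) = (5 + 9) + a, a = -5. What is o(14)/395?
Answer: 9/395 ≈ 0.022785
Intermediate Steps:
o(E) = 9 (o(E) = (5 + 9) - 5 = 14 - 5 = 9)
o(14)/395 = 9/395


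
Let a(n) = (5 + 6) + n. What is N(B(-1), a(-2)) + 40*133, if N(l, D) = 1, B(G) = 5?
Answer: 5321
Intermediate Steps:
a(n) = 11 + n
N(B(-1), a(-2)) + 40*133 = 1 + 40*133 = 1 + 5320 = 5321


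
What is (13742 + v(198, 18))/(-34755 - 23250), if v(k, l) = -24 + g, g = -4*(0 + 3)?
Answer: -13706/58005 ≈ -0.23629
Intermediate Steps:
g = -12 (g = -4*3 = -12)
v(k, l) = -36 (v(k, l) = -24 - 12 = -36)
(13742 + v(198, 18))/(-34755 - 23250) = (13742 - 36)/(-34755 - 23250) = 13706/(-58005) = 13706*(-1/58005) = -13706/58005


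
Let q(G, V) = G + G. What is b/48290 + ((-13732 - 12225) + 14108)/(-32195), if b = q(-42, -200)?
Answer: 56948383/155469655 ≈ 0.36630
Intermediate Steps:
q(G, V) = 2*G
b = -84 (b = 2*(-42) = -84)
b/48290 + ((-13732 - 12225) + 14108)/(-32195) = -84/48290 + ((-13732 - 12225) + 14108)/(-32195) = -84*1/48290 + (-25957 + 14108)*(-1/32195) = -42/24145 - 11849*(-1/32195) = -42/24145 + 11849/32195 = 56948383/155469655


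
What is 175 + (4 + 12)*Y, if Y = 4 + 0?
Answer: 239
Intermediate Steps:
Y = 4
175 + (4 + 12)*Y = 175 + (4 + 12)*4 = 175 + 16*4 = 175 + 64 = 239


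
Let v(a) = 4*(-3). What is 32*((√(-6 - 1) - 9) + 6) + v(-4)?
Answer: -108 + 32*I*√7 ≈ -108.0 + 84.664*I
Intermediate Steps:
v(a) = -12
32*((√(-6 - 1) - 9) + 6) + v(-4) = 32*((√(-6 - 1) - 9) + 6) - 12 = 32*((√(-7) - 9) + 6) - 12 = 32*((I*√7 - 9) + 6) - 12 = 32*((-9 + I*√7) + 6) - 12 = 32*(-3 + I*√7) - 12 = (-96 + 32*I*√7) - 12 = -108 + 32*I*√7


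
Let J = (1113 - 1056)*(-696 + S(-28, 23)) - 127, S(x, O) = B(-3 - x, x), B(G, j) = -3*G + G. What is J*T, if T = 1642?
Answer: -70029658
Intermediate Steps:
B(G, j) = -2*G
S(x, O) = 6 + 2*x (S(x, O) = -2*(-3 - x) = 6 + 2*x)
J = -42649 (J = (1113 - 1056)*(-696 + (6 + 2*(-28))) - 127 = 57*(-696 + (6 - 56)) - 127 = 57*(-696 - 50) - 127 = 57*(-746) - 127 = -42522 - 127 = -42649)
J*T = -42649*1642 = -70029658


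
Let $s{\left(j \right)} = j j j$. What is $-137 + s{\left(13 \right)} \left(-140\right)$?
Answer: $-307717$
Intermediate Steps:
$s{\left(j \right)} = j^{3}$ ($s{\left(j \right)} = j^{2} j = j^{3}$)
$-137 + s{\left(13 \right)} \left(-140\right) = -137 + 13^{3} \left(-140\right) = -137 + 2197 \left(-140\right) = -137 - 307580 = -307717$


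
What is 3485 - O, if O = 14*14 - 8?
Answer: 3297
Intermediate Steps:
O = 188 (O = 196 - 8 = 188)
3485 - O = 3485 - 1*188 = 3485 - 188 = 3297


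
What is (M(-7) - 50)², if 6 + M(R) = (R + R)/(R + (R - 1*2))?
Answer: 194481/64 ≈ 3038.8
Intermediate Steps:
M(R) = -6 + 2*R/(-2 + 2*R) (M(R) = -6 + (R + R)/(R + (R - 1*2)) = -6 + (2*R)/(R + (R - 2)) = -6 + (2*R)/(R + (-2 + R)) = -6 + (2*R)/(-2 + 2*R) = -6 + 2*R/(-2 + 2*R))
(M(-7) - 50)² = ((6 - 5*(-7))/(-1 - 7) - 50)² = ((6 + 35)/(-8) - 50)² = (-⅛*41 - 50)² = (-41/8 - 50)² = (-441/8)² = 194481/64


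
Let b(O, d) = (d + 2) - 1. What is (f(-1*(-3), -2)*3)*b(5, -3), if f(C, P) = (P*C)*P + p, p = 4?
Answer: -96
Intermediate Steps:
f(C, P) = 4 + C*P² (f(C, P) = (P*C)*P + 4 = (C*P)*P + 4 = C*P² + 4 = 4 + C*P²)
b(O, d) = 1 + d (b(O, d) = (2 + d) - 1 = 1 + d)
(f(-1*(-3), -2)*3)*b(5, -3) = ((4 - 1*(-3)*(-2)²)*3)*(1 - 3) = ((4 + 3*4)*3)*(-2) = ((4 + 12)*3)*(-2) = (16*3)*(-2) = 48*(-2) = -96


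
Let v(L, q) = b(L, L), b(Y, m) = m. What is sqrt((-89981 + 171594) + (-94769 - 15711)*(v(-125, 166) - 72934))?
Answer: sqrt(8071639933) ≈ 89842.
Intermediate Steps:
v(L, q) = L
sqrt((-89981 + 171594) + (-94769 - 15711)*(v(-125, 166) - 72934)) = sqrt((-89981 + 171594) + (-94769 - 15711)*(-125 - 72934)) = sqrt(81613 - 110480*(-73059)) = sqrt(81613 + 8071558320) = sqrt(8071639933)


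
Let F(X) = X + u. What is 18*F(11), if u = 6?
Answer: 306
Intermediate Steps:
F(X) = 6 + X (F(X) = X + 6 = 6 + X)
18*F(11) = 18*(6 + 11) = 18*17 = 306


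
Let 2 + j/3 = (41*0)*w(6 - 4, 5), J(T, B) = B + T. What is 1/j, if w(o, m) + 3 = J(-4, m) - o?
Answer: -⅙ ≈ -0.16667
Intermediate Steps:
w(o, m) = -7 + m - o (w(o, m) = -3 + ((m - 4) - o) = -3 + ((-4 + m) - o) = -3 + (-4 + m - o) = -7 + m - o)
j = -6 (j = -6 + 3*((41*0)*(-7 + 5 - (6 - 4))) = -6 + 3*(0*(-7 + 5 - 1*2)) = -6 + 3*(0*(-7 + 5 - 2)) = -6 + 3*(0*(-4)) = -6 + 3*0 = -6 + 0 = -6)
1/j = 1/(-6) = -⅙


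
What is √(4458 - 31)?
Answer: √4427 ≈ 66.536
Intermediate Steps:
√(4458 - 31) = √4427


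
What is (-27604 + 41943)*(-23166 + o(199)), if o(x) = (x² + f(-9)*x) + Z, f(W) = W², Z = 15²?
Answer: 470018081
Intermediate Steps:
Z = 225
o(x) = 225 + x² + 81*x (o(x) = (x² + (-9)²*x) + 225 = (x² + 81*x) + 225 = 225 + x² + 81*x)
(-27604 + 41943)*(-23166 + o(199)) = (-27604 + 41943)*(-23166 + (225 + 199² + 81*199)) = 14339*(-23166 + (225 + 39601 + 16119)) = 14339*(-23166 + 55945) = 14339*32779 = 470018081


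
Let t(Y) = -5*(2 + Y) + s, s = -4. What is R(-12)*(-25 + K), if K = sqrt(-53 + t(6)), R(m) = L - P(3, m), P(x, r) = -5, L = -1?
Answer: -100 + 4*I*sqrt(97) ≈ -100.0 + 39.395*I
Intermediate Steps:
t(Y) = -14 - 5*Y (t(Y) = -5*(2 + Y) - 4 = (-10 - 5*Y) - 4 = -14 - 5*Y)
R(m) = 4 (R(m) = -1 - 1*(-5) = -1 + 5 = 4)
K = I*sqrt(97) (K = sqrt(-53 + (-14 - 5*6)) = sqrt(-53 + (-14 - 30)) = sqrt(-53 - 44) = sqrt(-97) = I*sqrt(97) ≈ 9.8489*I)
R(-12)*(-25 + K) = 4*(-25 + I*sqrt(97)) = -100 + 4*I*sqrt(97)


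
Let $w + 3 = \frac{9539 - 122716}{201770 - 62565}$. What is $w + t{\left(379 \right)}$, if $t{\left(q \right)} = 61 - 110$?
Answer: $- \frac{7351837}{139205} \approx -52.813$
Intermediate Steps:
$t{\left(q \right)} = -49$
$w = - \frac{530792}{139205}$ ($w = -3 + \frac{9539 - 122716}{201770 - 62565} = -3 - \frac{113177}{139205} = - \frac{530792}{139205} \approx -3.813$)
$w + t{\left(379 \right)} = - \frac{530792}{139205} - 49 = - \frac{7351837}{139205}$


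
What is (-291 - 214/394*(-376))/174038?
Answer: -17095/34285486 ≈ -0.00049861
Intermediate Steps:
(-291 - 214/394*(-376))/174038 = (-291 - 214*1/394*(-376))*(1/174038) = (-291 - 107/197*(-376))*(1/174038) = (-291 + 40232/197)*(1/174038) = -17095/197*1/174038 = -17095/34285486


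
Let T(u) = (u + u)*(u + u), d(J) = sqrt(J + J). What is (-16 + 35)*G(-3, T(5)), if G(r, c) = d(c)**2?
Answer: 3800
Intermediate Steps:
d(J) = sqrt(2)*sqrt(J) (d(J) = sqrt(2*J) = sqrt(2)*sqrt(J))
T(u) = 4*u**2 (T(u) = (2*u)*(2*u) = 4*u**2)
G(r, c) = 2*c (G(r, c) = (sqrt(2)*sqrt(c))**2 = 2*c)
(-16 + 35)*G(-3, T(5)) = (-16 + 35)*(2*(4*5**2)) = 19*(2*(4*25)) = 19*(2*100) = 19*200 = 3800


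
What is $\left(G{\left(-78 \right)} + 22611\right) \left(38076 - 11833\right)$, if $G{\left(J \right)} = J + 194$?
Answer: $596424661$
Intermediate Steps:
$G{\left(J \right)} = 194 + J$
$\left(G{\left(-78 \right)} + 22611\right) \left(38076 - 11833\right) = \left(\left(194 - 78\right) + 22611\right) \left(38076 - 11833\right) = \left(116 + 22611\right) 26243 = 22727 \cdot 26243 = 596424661$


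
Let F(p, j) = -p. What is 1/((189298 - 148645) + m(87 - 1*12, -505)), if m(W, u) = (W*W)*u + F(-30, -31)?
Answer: -1/2799942 ≈ -3.5715e-7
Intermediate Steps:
m(W, u) = 30 + u*W² (m(W, u) = (W*W)*u - 1*(-30) = W²*u + 30 = u*W² + 30 = 30 + u*W²)
1/((189298 - 148645) + m(87 - 1*12, -505)) = 1/((189298 - 148645) + (30 - 505*(87 - 1*12)²)) = 1/(40653 + (30 - 505*(87 - 12)²)) = 1/(40653 + (30 - 505*75²)) = 1/(40653 + (30 - 505*5625)) = 1/(40653 + (30 - 2840625)) = 1/(40653 - 2840595) = 1/(-2799942) = -1/2799942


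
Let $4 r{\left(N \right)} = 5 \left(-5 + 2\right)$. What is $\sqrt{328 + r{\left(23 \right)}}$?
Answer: $\frac{\sqrt{1297}}{2} \approx 18.007$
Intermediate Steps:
$r{\left(N \right)} = - \frac{15}{4}$ ($r{\left(N \right)} = \frac{5 \left(-5 + 2\right)}{4} = \frac{5 \left(-3\right)}{4} = \frac{1}{4} \left(-15\right) = - \frac{15}{4}$)
$\sqrt{328 + r{\left(23 \right)}} = \sqrt{328 - \frac{15}{4}} = \sqrt{\frac{1297}{4}} = \frac{\sqrt{1297}}{2}$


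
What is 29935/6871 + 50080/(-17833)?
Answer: 189731175/122530543 ≈ 1.5484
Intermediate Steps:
29935/6871 + 50080/(-17833) = 29935*(1/6871) + 50080*(-1/17833) = 29935/6871 - 50080/17833 = 189731175/122530543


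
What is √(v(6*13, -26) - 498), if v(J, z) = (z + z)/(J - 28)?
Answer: 2*I*√3119/5 ≈ 22.339*I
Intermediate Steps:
v(J, z) = 2*z/(-28 + J) (v(J, z) = (2*z)/(-28 + J) = 2*z/(-28 + J))
√(v(6*13, -26) - 498) = √(2*(-26)/(-28 + 6*13) - 498) = √(2*(-26)/(-28 + 78) - 498) = √(2*(-26)/50 - 498) = √(2*(-26)*(1/50) - 498) = √(-26/25 - 498) = √(-12476/25) = 2*I*√3119/5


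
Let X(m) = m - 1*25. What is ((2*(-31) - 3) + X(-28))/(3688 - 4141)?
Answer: 118/453 ≈ 0.26049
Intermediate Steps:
X(m) = -25 + m (X(m) = m - 25 = -25 + m)
((2*(-31) - 3) + X(-28))/(3688 - 4141) = ((2*(-31) - 3) + (-25 - 28))/(3688 - 4141) = ((-62 - 3) - 53)/(-453) = (-65 - 53)*(-1/453) = -118*(-1/453) = 118/453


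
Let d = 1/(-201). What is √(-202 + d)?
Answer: I*√8161203/201 ≈ 14.213*I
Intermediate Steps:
d = -1/201 ≈ -0.0049751
√(-202 + d) = √(-202 - 1/201) = √(-40603/201) = I*√8161203/201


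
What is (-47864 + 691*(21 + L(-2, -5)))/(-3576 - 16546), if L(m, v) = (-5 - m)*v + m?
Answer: 12185/10061 ≈ 1.2111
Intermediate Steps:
L(m, v) = m + v*(-5 - m) (L(m, v) = v*(-5 - m) + m = m + v*(-5 - m))
(-47864 + 691*(21 + L(-2, -5)))/(-3576 - 16546) = (-47864 + 691*(21 + (-2 - 5*(-5) - 1*(-2)*(-5))))/(-3576 - 16546) = (-47864 + 691*(21 + (-2 + 25 - 10)))/(-20122) = (-47864 + 691*(21 + 13))*(-1/20122) = (-47864 + 691*34)*(-1/20122) = (-47864 + 23494)*(-1/20122) = -24370*(-1/20122) = 12185/10061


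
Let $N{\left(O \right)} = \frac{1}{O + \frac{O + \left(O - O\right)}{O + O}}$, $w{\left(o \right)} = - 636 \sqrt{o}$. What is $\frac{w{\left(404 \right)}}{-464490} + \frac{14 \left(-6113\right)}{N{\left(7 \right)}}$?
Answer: $-641865 + \frac{212 \sqrt{101}}{77415} \approx -6.4187 \cdot 10^{5}$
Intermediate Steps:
$N{\left(O \right)} = \frac{1}{\frac{1}{2} + O}$ ($N{\left(O \right)} = \frac{1}{O + \frac{O + 0}{2 O}} = \frac{1}{O + O \frac{1}{2 O}} = \frac{1}{O + \frac{1}{2}} = \frac{1}{\frac{1}{2} + O}$)
$\frac{w{\left(404 \right)}}{-464490} + \frac{14 \left(-6113\right)}{N{\left(7 \right)}} = \frac{\left(-636\right) \sqrt{404}}{-464490} + \frac{14 \left(-6113\right)}{2 \frac{1}{1 + 2 \cdot 7}} = - 636 \cdot 2 \sqrt{101} \left(- \frac{1}{464490}\right) - \frac{85582}{2 \frac{1}{1 + 14}} = - 1272 \sqrt{101} \left(- \frac{1}{464490}\right) - \frac{85582}{2 \cdot \frac{1}{15}} = \frac{212 \sqrt{101}}{77415} - \frac{85582}{2 \cdot \frac{1}{15}} = \frac{212 \sqrt{101}}{77415} - \frac{85582}{\frac{2}{15}} = \frac{212 \sqrt{101}}{77415} - 641865 = -641865 + \frac{212 \sqrt{101}}{77415}$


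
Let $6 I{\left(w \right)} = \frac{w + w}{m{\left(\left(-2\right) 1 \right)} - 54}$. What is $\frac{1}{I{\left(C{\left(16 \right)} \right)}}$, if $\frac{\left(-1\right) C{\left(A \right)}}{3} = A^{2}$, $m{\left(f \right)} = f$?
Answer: $\frac{7}{32} \approx 0.21875$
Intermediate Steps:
$C{\left(A \right)} = - 3 A^{2}$
$I{\left(w \right)} = - \frac{w}{168}$ ($I{\left(w \right)} = \frac{\left(w + w\right) \frac{1}{\left(-2\right) 1 - 54}}{6} = \frac{2 w \frac{1}{-2 - 54}}{6} = \frac{2 w \frac{1}{-56}}{6} = \frac{2 w \left(- \frac{1}{56}\right)}{6} = \frac{\left(- \frac{1}{28}\right) w}{6} = - \frac{w}{168}$)
$\frac{1}{I{\left(C{\left(16 \right)} \right)}} = \frac{1}{\left(- \frac{1}{168}\right) \left(- 3 \cdot 16^{2}\right)} = \frac{1}{\left(- \frac{1}{168}\right) \left(\left(-3\right) 256\right)} = \frac{1}{\left(- \frac{1}{168}\right) \left(-768\right)} = \frac{1}{\frac{32}{7}} = \frac{7}{32}$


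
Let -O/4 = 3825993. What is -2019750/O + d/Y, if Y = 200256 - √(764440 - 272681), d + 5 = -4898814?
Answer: -2488745745968770943/102286580637990374 - 4898819*√491759/40101973777 ≈ -24.417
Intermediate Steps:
O = -15303972 (O = -4*3825993 = -15303972)
d = -4898819 (d = -5 - 4898814 = -4898819)
Y = 200256 - √491759 ≈ 1.9955e+5
-2019750/O + d/Y = -2019750/(-15303972) - 4898819/(200256 - √491759) = -2019750*(-1/15303972) - 4898819/(200256 - √491759) = 336625/2550662 - 4898819/(200256 - √491759)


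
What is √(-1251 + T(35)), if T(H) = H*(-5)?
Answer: I*√1426 ≈ 37.762*I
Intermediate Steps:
T(H) = -5*H
√(-1251 + T(35)) = √(-1251 - 5*35) = √(-1251 - 175) = √(-1426) = I*√1426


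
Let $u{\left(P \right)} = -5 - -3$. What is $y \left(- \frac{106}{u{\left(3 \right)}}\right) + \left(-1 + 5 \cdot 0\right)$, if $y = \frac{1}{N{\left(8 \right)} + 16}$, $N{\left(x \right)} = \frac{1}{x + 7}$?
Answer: $\frac{554}{241} \approx 2.2988$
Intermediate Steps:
$u{\left(P \right)} = -2$ ($u{\left(P \right)} = -5 + 3 = -2$)
$N{\left(x \right)} = \frac{1}{7 + x}$
$y = \frac{15}{241}$ ($y = \frac{1}{\frac{1}{7 + 8} + 16} = \frac{1}{\frac{1}{15} + 16} = \frac{1}{\frac{241}{15}} = \frac{15}{241} \approx 0.062241$)
$y \left(- \frac{106}{u{\left(3 \right)}}\right) + \left(-1 + 5 \cdot 0\right) = \frac{15 \left(- \frac{106}{-2}\right)}{241} + \left(-1 + 5 \cdot 0\right) = \frac{15 \left(\left(-106\right) \left(- \frac{1}{2}\right)\right)}{241} + \left(-1 + 0\right) = \frac{15}{241} \cdot 53 - 1 = \frac{795}{241} - 1 = \frac{554}{241}$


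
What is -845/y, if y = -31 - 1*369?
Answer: 169/80 ≈ 2.1125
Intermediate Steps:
y = -400 (y = -31 - 369 = -400)
-845/y = -845/(-400) = -845*(-1/400) = 169/80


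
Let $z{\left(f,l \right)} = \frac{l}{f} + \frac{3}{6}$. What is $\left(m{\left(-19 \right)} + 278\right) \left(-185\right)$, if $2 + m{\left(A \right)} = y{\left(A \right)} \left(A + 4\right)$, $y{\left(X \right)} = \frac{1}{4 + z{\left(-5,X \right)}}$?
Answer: $- \frac{4210230}{83} \approx -50726.0$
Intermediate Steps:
$z{\left(f,l \right)} = \frac{1}{2} + \frac{l}{f}$ ($z{\left(f,l \right)} = \frac{l}{f} + 3 \cdot \frac{1}{6} = \frac{l}{f} + \frac{1}{2} = \frac{1}{2} + \frac{l}{f}$)
$y{\left(X \right)} = \frac{1}{\frac{9}{2} - \frac{X}{5}}$ ($y{\left(X \right)} = \frac{1}{4 + \frac{X + \frac{1}{2} \left(-5\right)}{-5}} = \frac{1}{4 - \frac{X - \frac{5}{2}}{5}} = \frac{1}{4 - \frac{- \frac{5}{2} + X}{5}} = \frac{1}{4 - \left(- \frac{1}{2} + \frac{X}{5}\right)} = \frac{1}{\frac{9}{2} - \frac{X}{5}}$)
$m{\left(A \right)} = -2 - \frac{10 \left(4 + A\right)}{-45 + 2 A}$ ($m{\left(A \right)} = -2 + - \frac{10}{-45 + 2 A} \left(A + 4\right) = -2 + - \frac{10}{-45 + 2 A} \left(4 + A\right) = -2 - \frac{10 \left(4 + A\right)}{-45 + 2 A}$)
$\left(m{\left(-19 \right)} + 278\right) \left(-185\right) = \left(\frac{2 \left(25 - -133\right)}{-45 + 2 \left(-19\right)} + 278\right) \left(-185\right) = \left(\frac{2 \left(25 + 133\right)}{-45 - 38} + 278\right) \left(-185\right) = \left(2 \frac{1}{-83} \cdot 158 + 278\right) \left(-185\right) = \left(2 \left(- \frac{1}{83}\right) 158 + 278\right) \left(-185\right) = \left(- \frac{316}{83} + 278\right) \left(-185\right) = \frac{22758}{83} \left(-185\right) = - \frac{4210230}{83}$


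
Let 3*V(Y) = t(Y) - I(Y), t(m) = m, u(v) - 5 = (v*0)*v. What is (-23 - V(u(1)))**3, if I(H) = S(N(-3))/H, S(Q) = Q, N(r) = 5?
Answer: -389017/27 ≈ -14408.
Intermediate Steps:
u(v) = 5 (u(v) = 5 + (v*0)*v = 5 + 0*v = 5 + 0 = 5)
I(H) = 5/H
V(Y) = -5/(3*Y) + Y/3 (V(Y) = (Y - 5/Y)/3 = -5/(3*Y) + Y/3)
(-23 - V(u(1)))**3 = (-23 - (-5 + 5**2)/(3*5))**3 = (-23 - (-5 + 25)/(3*5))**3 = (-23 - 20/(3*5))**3 = (-23 - 1*4/3)**3 = (-23 - 4/3)**3 = (-73/3)**3 = -389017/27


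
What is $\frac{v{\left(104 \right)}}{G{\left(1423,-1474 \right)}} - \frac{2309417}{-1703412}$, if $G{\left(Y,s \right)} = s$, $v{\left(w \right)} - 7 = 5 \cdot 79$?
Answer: $\frac{20293351}{18737532} \approx 1.083$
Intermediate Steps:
$v{\left(w \right)} = 402$ ($v{\left(w \right)} = 7 + 5 \cdot 79 = 7 + 395 = 402$)
$\frac{v{\left(104 \right)}}{G{\left(1423,-1474 \right)}} - \frac{2309417}{-1703412} = \frac{402}{-1474} - \frac{2309417}{-1703412} = 402 \left(- \frac{1}{1474}\right) - - \frac{2309417}{1703412} = - \frac{3}{11} + \frac{2309417}{1703412} = \frac{20293351}{18737532}$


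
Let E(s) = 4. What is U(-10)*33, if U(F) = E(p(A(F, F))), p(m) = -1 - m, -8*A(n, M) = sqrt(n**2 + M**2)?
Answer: 132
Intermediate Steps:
A(n, M) = -sqrt(M**2 + n**2)/8 (A(n, M) = -sqrt(n**2 + M**2)/8 = -sqrt(M**2 + n**2)/8)
U(F) = 4
U(-10)*33 = 4*33 = 132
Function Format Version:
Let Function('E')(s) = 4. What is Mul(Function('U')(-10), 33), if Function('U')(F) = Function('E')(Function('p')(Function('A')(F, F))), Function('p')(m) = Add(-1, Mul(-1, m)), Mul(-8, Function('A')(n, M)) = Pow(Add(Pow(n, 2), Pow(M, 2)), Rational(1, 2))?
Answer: 132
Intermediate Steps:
Function('A')(n, M) = Mul(Rational(-1, 8), Pow(Add(Pow(M, 2), Pow(n, 2)), Rational(1, 2))) (Function('A')(n, M) = Mul(Rational(-1, 8), Pow(Add(Pow(n, 2), Pow(M, 2)), Rational(1, 2))) = Mul(Rational(-1, 8), Pow(Add(Pow(M, 2), Pow(n, 2)), Rational(1, 2))))
Function('U')(F) = 4
Mul(Function('U')(-10), 33) = Mul(4, 33) = 132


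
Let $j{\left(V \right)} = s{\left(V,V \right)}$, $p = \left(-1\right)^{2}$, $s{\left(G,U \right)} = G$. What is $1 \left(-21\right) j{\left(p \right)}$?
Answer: $-21$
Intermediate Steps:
$p = 1$
$j{\left(V \right)} = V$
$1 \left(-21\right) j{\left(p \right)} = 1 \left(-21\right) 1 = \left(-21\right) 1 = -21$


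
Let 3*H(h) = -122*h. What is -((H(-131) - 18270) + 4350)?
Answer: 25778/3 ≈ 8592.7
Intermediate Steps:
H(h) = -122*h/3 (H(h) = (-122*h)/3 = -122*h/3)
-((H(-131) - 18270) + 4350) = -((-122/3*(-131) - 18270) + 4350) = -((15982/3 - 18270) + 4350) = -(-38828/3 + 4350) = -1*(-25778/3) = 25778/3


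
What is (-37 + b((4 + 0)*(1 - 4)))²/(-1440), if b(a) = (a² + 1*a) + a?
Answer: -6889/1440 ≈ -4.7840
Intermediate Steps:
b(a) = a² + 2*a (b(a) = (a² + a) + a = (a + a²) + a = a² + 2*a)
(-37 + b((4 + 0)*(1 - 4)))²/(-1440) = (-37 + ((4 + 0)*(1 - 4))*(2 + (4 + 0)*(1 - 4)))²/(-1440) = (-37 + (4*(-3))*(2 + 4*(-3)))²*(-1/1440) = (-37 - 12*(2 - 12))²*(-1/1440) = (-37 - 12*(-10))²*(-1/1440) = (-37 + 120)²*(-1/1440) = 83²*(-1/1440) = 6889*(-1/1440) = -6889/1440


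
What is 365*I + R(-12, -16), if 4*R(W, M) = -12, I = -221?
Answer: -80668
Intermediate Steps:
R(W, M) = -3 (R(W, M) = (¼)*(-12) = -3)
365*I + R(-12, -16) = 365*(-221) - 3 = -80665 - 3 = -80668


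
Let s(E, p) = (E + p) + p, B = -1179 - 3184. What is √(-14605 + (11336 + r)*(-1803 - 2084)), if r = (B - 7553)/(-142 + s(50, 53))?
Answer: I*√1997692991/7 ≈ 6385.1*I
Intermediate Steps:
B = -4363
s(E, p) = E + 2*p
r = -5958/7 (r = (-4363 - 7553)/(-142 + (50 + 2*53)) = -11916/(-142 + (50 + 106)) = -11916/(-142 + 156) = -11916/14 = -11916*1/14 = -5958/7 ≈ -851.14)
√(-14605 + (11336 + r)*(-1803 - 2084)) = √(-14605 + (11336 - 5958/7)*(-1803 - 2084)) = √(-14605 + (73394/7)*(-3887)) = √(-14605 - 285282478/7) = √(-285384713/7) = I*√1997692991/7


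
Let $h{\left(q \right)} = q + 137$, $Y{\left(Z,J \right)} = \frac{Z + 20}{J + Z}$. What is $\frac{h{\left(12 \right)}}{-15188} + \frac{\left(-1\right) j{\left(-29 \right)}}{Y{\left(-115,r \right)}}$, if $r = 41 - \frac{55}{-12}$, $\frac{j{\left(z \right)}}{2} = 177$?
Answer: $- \frac{373236473}{1442860} \approx -258.68$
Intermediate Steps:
$j{\left(z \right)} = 354$ ($j{\left(z \right)} = 2 \cdot 177 = 354$)
$r = \frac{547}{12}$ ($r = 41 - 55 \left(- \frac{1}{12}\right) = 41 - - \frac{55}{12} = 41 + \frac{55}{12} = \frac{547}{12} \approx 45.583$)
$Y{\left(Z,J \right)} = \frac{20 + Z}{J + Z}$
$h{\left(q \right)} = 137 + q$
$\frac{h{\left(12 \right)}}{-15188} + \frac{\left(-1\right) j{\left(-29 \right)}}{Y{\left(-115,r \right)}} = \frac{137 + 12}{-15188} + \frac{\left(-1\right) 354}{\frac{1}{\frac{547}{12} - 115} \left(20 - 115\right)} = 149 \left(- \frac{1}{15188}\right) - \frac{354}{\frac{1}{- \frac{833}{12}} \left(-95\right)} = - \frac{149}{15188} - \frac{354}{\left(- \frac{12}{833}\right) \left(-95\right)} = - \frac{149}{15188} - \frac{354}{\frac{1140}{833}} = - \frac{149}{15188} - \frac{49147}{190} = - \frac{373236473}{1442860}$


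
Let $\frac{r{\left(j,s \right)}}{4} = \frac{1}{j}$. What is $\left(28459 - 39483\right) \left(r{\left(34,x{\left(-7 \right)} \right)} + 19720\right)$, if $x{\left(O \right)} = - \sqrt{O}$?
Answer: $- \frac{3695707808}{17} \approx -2.1739 \cdot 10^{8}$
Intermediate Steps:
$r{\left(j,s \right)} = \frac{4}{j}$
$\left(28459 - 39483\right) \left(r{\left(34,x{\left(-7 \right)} \right)} + 19720\right) = \left(28459 - 39483\right) \left(\frac{4}{34} + 19720\right) = - 11024 \left(4 \cdot \frac{1}{34} + 19720\right) = - 11024 \left(\frac{2}{17} + 19720\right) = \left(-11024\right) \frac{335242}{17} = - \frac{3695707808}{17}$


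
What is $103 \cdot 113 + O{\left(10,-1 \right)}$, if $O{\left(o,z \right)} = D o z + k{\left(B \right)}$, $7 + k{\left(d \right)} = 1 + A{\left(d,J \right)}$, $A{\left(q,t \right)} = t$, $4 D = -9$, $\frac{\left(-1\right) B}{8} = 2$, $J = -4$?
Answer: $\frac{23303}{2} \approx 11652.0$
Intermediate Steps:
$B = -16$ ($B = \left(-8\right) 2 = -16$)
$D = - \frac{9}{4}$ ($D = \frac{1}{4} \left(-9\right) = - \frac{9}{4} \approx -2.25$)
$k{\left(d \right)} = -10$ ($k{\left(d \right)} = -7 + \left(1 - 4\right) = -7 - 3 = -10$)
$O{\left(o,z \right)} = -10 - \frac{9 o z}{4}$ ($O{\left(o,z \right)} = - \frac{9 o}{4} z - 10 = - \frac{9 o z}{4} - 10 = -10 - \frac{9 o z}{4}$)
$103 \cdot 113 + O{\left(10,-1 \right)} = 103 \cdot 113 - \left(10 + \frac{45}{2} \left(-1\right)\right) = 11639 + \left(-10 + \frac{45}{2}\right) = 11639 + \frac{25}{2} = \frac{23303}{2}$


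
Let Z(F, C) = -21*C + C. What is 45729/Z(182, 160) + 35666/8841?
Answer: -290158889/28291200 ≈ -10.256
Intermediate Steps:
Z(F, C) = -20*C
45729/Z(182, 160) + 35666/8841 = 45729/((-20*160)) + 35666/8841 = 45729/(-3200) + 35666*(1/8841) = 45729*(-1/3200) + 35666/8841 = -45729/3200 + 35666/8841 = -290158889/28291200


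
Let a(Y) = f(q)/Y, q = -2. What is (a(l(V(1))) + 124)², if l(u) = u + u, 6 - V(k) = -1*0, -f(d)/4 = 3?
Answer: 15129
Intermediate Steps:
f(d) = -12 (f(d) = -4*3 = -12)
V(k) = 6 (V(k) = 6 - (-1)*0 = 6 - 1*0 = 6 + 0 = 6)
l(u) = 2*u
a(Y) = -12/Y
(a(l(V(1))) + 124)² = (-12/(2*6) + 124)² = (-12/12 + 124)² = (-12*1/12 + 124)² = (-1 + 124)² = 123² = 15129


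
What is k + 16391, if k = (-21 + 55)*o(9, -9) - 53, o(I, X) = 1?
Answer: 16372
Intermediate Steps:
k = -19 (k = (-21 + 55)*1 - 53 = 34*1 - 53 = 34 - 53 = -19)
k + 16391 = -19 + 16391 = 16372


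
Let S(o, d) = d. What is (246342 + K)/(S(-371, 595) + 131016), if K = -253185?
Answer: -6843/131611 ≈ -0.051994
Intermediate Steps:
(246342 + K)/(S(-371, 595) + 131016) = (246342 - 253185)/(595 + 131016) = -6843/131611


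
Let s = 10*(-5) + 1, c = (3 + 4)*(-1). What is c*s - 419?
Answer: -76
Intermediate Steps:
c = -7 (c = 7*(-1) = -7)
s = -49 (s = -50 + 1 = -49)
c*s - 419 = -7*(-49) - 419 = 343 - 419 = -76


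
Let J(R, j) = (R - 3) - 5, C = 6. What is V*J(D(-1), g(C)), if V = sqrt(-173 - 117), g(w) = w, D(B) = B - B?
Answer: -8*I*sqrt(290) ≈ -136.24*I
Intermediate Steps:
D(B) = 0
V = I*sqrt(290) (V = sqrt(-290) = I*sqrt(290) ≈ 17.029*I)
J(R, j) = -8 + R (J(R, j) = (-3 + R) - 5 = -8 + R)
V*J(D(-1), g(C)) = (I*sqrt(290))*(-8 + 0) = (I*sqrt(290))*(-8) = -8*I*sqrt(290)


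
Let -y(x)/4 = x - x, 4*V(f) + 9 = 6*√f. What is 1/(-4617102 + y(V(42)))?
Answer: -1/4617102 ≈ -2.1659e-7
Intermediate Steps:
V(f) = -9/4 + 3*√f/2 (V(f) = -9/4 + (6*√f)/4 = -9/4 + 3*√f/2)
y(x) = 0 (y(x) = -4*(x - x) = -4*0 = 0)
1/(-4617102 + y(V(42))) = 1/(-4617102 + 0) = 1/(-4617102) = -1/4617102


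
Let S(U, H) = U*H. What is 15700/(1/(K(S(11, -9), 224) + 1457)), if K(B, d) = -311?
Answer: 17992200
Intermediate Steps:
S(U, H) = H*U
15700/(1/(K(S(11, -9), 224) + 1457)) = 15700/(1/(-311 + 1457)) = 15700/(1/1146) = 15700*1146 = 17992200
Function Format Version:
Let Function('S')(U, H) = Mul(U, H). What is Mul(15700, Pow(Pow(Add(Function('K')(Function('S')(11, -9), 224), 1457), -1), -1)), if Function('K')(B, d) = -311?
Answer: 17992200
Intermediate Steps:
Function('S')(U, H) = Mul(H, U)
Mul(15700, Pow(Pow(Add(Function('K')(Function('S')(11, -9), 224), 1457), -1), -1)) = Mul(15700, Pow(Pow(Add(-311, 1457), -1), -1)) = Mul(15700, Pow(Pow(1146, -1), -1)) = Mul(15700, Pow(Rational(1, 1146), -1)) = Mul(15700, 1146) = 17992200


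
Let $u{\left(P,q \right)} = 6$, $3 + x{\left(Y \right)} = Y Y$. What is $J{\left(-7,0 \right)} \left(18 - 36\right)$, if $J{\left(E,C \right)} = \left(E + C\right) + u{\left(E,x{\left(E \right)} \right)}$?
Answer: $18$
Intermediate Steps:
$x{\left(Y \right)} = -3 + Y^{2}$ ($x{\left(Y \right)} = -3 + Y Y = -3 + Y^{2}$)
$J{\left(E,C \right)} = 6 + C + E$ ($J{\left(E,C \right)} = \left(E + C\right) + 6 = \left(C + E\right) + 6 = 6 + C + E$)
$J{\left(-7,0 \right)} \left(18 - 36\right) = \left(6 + 0 - 7\right) \left(18 - 36\right) = \left(-1\right) \left(-18\right) = 18$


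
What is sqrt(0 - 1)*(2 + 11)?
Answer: 13*I ≈ 13.0*I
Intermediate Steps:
sqrt(0 - 1)*(2 + 11) = sqrt(-1)*13 = I*13 = 13*I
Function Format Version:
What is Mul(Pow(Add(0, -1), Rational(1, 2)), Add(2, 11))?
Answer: Mul(13, I) ≈ Mul(13.000, I)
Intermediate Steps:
Mul(Pow(Add(0, -1), Rational(1, 2)), Add(2, 11)) = Mul(Pow(-1, Rational(1, 2)), 13) = Mul(I, 13) = Mul(13, I)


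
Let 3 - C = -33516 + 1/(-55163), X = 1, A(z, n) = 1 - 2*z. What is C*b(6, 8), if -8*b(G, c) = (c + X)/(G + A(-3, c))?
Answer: -8320538691/2868476 ≈ -2900.7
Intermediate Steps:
b(G, c) = -(1 + c)/(8*(7 + G)) (b(G, c) = -(c + 1)/(8*(G + (1 - 2*(-3)))) = -(1 + c)/(8*(G + (1 + 6))) = -(1 + c)/(8*(G + 7)) = -(1 + c)/(8*(7 + G)))
C = 1849008598/55163 (C = 3 - (-33516 + 1/(-55163)) = 3 - (-33516 - 1/55163) = 3 - 1*(-1848843109/55163) = 3 + 1848843109/55163 = 1849008598/55163 ≈ 33519.)
C*b(6, 8) = 1849008598*((-1 - 1*8)/(8*(7 + 6)))/55163 = 1849008598*((1/8)*(-1 - 8)/13)/55163 = 1849008598*((1/8)*(1/13)*(-9))/55163 = (1849008598/55163)*(-9/104) = -8320538691/2868476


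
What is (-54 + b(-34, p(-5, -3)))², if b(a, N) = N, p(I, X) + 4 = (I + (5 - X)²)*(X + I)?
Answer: 280900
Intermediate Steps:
p(I, X) = -4 + (I + X)*(I + (5 - X)²) (p(I, X) = -4 + (I + (5 - X)²)*(X + I) = -4 + (I + (5 - X)²)*(I + X) = -4 + (I + X)*(I + (5 - X)²))
(-54 + b(-34, p(-5, -3)))² = (-54 + (-4 + (-5)² - 5*(-3) - 5*(-5 - 3)² - 3*(-5 - 3)²))² = (-54 + (-4 + 25 + 15 - 5*(-8)² - 3*(-8)²))² = (-54 + (-4 + 25 + 15 - 5*64 - 3*64))² = (-54 + (-4 + 25 + 15 - 320 - 192))² = (-54 - 476)² = (-530)² = 280900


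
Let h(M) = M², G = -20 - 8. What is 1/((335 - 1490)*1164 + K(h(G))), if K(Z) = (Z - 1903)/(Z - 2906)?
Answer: -2122/2852858121 ≈ -7.4382e-7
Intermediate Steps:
G = -28
K(Z) = (-1903 + Z)/(-2906 + Z)
1/((335 - 1490)*1164 + K(h(G))) = 1/((335 - 1490)*1164 + (-1903 + (-28)²)/(-2906 + (-28)²)) = 1/(-1155*1164 + (-1903 + 784)/(-2906 + 784)) = 1/(-1344420 - 1119/(-2122)) = 1/(-1344420 - 1/2122*(-1119)) = 1/(-1344420 + 1119/2122) = 1/(-2852858121/2122) = -2122/2852858121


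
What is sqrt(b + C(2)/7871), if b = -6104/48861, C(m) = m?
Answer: I*sqrt(2048848957104058)/128194977 ≈ 0.35309*I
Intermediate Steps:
b = -6104/48861 (b = -6104*1/48861 = -6104/48861 ≈ -0.12493)
sqrt(b + C(2)/7871) = sqrt(-6104/48861 + 2/7871) = sqrt(-47946862/384584931) = I*sqrt(2048848957104058)/128194977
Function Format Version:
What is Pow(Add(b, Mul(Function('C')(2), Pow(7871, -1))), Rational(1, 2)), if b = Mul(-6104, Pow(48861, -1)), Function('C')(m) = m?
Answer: Mul(Rational(1, 128194977), I, Pow(2048848957104058, Rational(1, 2))) ≈ Mul(0.35309, I)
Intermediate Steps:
b = Rational(-6104, 48861) (b = Mul(-6104, Rational(1, 48861)) = Rational(-6104, 48861) ≈ -0.12493)
Pow(Add(b, Mul(Function('C')(2), Pow(7871, -1))), Rational(1, 2)) = Pow(Add(Rational(-6104, 48861), Mul(2, Pow(7871, -1))), Rational(1, 2)) = Pow(Add(Rational(-6104, 48861), Mul(2, Rational(1, 7871))), Rational(1, 2)) = Pow(Add(Rational(-6104, 48861), Rational(2, 7871)), Rational(1, 2)) = Pow(Rational(-47946862, 384584931), Rational(1, 2)) = Mul(Rational(1, 128194977), I, Pow(2048848957104058, Rational(1, 2)))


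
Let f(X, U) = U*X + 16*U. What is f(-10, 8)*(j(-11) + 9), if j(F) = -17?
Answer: -384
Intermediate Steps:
f(X, U) = 16*U + U*X
f(-10, 8)*(j(-11) + 9) = (8*(16 - 10))*(-17 + 9) = (8*6)*(-8) = 48*(-8) = -384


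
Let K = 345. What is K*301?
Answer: 103845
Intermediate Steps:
K*301 = 345*301 = 103845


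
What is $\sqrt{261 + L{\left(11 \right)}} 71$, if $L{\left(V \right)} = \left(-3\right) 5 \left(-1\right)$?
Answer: $142 \sqrt{69} \approx 1179.5$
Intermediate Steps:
$L{\left(V \right)} = 15$ ($L{\left(V \right)} = \left(-15\right) \left(-1\right) = 15$)
$\sqrt{261 + L{\left(11 \right)}} 71 = \sqrt{261 + 15} \cdot 71 = \sqrt{276} \cdot 71 = 2 \sqrt{69} \cdot 71 = 142 \sqrt{69}$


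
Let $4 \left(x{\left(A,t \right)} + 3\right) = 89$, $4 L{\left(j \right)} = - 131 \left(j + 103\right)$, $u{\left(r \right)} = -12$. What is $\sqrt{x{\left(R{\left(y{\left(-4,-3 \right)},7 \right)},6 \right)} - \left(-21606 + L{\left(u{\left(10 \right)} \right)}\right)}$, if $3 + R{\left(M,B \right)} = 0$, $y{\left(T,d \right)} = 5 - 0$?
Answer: $\frac{\sqrt{98422}}{2} \approx 156.86$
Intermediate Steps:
$L{\left(j \right)} = - \frac{13493}{4} - \frac{131 j}{4}$ ($L{\left(j \right)} = \frac{\left(-131\right) \left(j + 103\right)}{4} = \frac{\left(-131\right) \left(103 + j\right)}{4} = \frac{-13493 - 131 j}{4} = - \frac{13493}{4} - \frac{131 j}{4}$)
$y{\left(T,d \right)} = 5$ ($y{\left(T,d \right)} = 5 + 0 = 5$)
$R{\left(M,B \right)} = -3$ ($R{\left(M,B \right)} = -3 + 0 = -3$)
$x{\left(A,t \right)} = \frac{77}{4}$ ($x{\left(A,t \right)} = -3 + \frac{1}{4} \cdot 89 = -3 + \frac{89}{4} = \frac{77}{4}$)
$\sqrt{x{\left(R{\left(y{\left(-4,-3 \right)},7 \right)},6 \right)} - \left(-21606 + L{\left(u{\left(10 \right)} \right)}\right)} = \sqrt{\frac{77}{4} + \left(21606 - \left(- \frac{13493}{4} - -393\right)\right)} = \sqrt{\frac{77}{4} + \left(21606 - \left(- \frac{13493}{4} + 393\right)\right)} = \sqrt{\frac{77}{4} + \left(21606 - - \frac{11921}{4}\right)} = \sqrt{\frac{77}{4} + \left(21606 + \frac{11921}{4}\right)} = \sqrt{\frac{77}{4} + \frac{98345}{4}} = \sqrt{\frac{49211}{2}} = \frac{\sqrt{98422}}{2}$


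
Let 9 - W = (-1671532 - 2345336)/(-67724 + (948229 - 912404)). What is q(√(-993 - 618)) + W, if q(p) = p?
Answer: -1243259/10633 + 3*I*√179 ≈ -116.92 + 40.137*I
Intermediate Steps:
W = -1243259/10633 (W = 9 - (-1671532 - 2345336)/(-67724 + (948229 - 912404)) = 9 - (-4016868)/(-67724 + 35825) = 9 - (-4016868)/(-31899) = 9 - (-4016868)*(-1)/31899 = 9 - 1*1338956/10633 = 9 - 1338956/10633 = -1243259/10633 ≈ -116.92)
q(√(-993 - 618)) + W = √(-993 - 618) - 1243259/10633 = √(-1611) - 1243259/10633 = 3*I*√179 - 1243259/10633 = -1243259/10633 + 3*I*√179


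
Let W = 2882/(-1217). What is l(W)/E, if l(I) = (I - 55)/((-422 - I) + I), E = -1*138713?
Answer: -69817/71239390262 ≈ -9.8003e-7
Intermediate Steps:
W = -2882/1217 (W = 2882*(-1/1217) = -2882/1217 ≈ -2.3681)
E = -138713
l(I) = 55/422 - I/422 (l(I) = (-55 + I)/(-422) = (-55 + I)*(-1/422) = 55/422 - I/422)
l(W)/E = (55/422 - 1/422*(-2882/1217))/(-138713) = (55/422 + 1441/256787)*(-1/138713) = (69817/513574)*(-1/138713) = -69817/71239390262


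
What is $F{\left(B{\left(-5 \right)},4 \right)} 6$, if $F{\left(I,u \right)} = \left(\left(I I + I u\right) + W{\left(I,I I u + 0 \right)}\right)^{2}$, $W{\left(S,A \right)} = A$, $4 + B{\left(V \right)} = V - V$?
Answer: $24576$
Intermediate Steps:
$B{\left(V \right)} = -4$ ($B{\left(V \right)} = -4 + \left(V - V\right) = -4 + 0 = -4$)
$F{\left(I,u \right)} = \left(I^{2} + I u + u I^{2}\right)^{2}$ ($F{\left(I,u \right)} = \left(\left(I I + I u\right) + \left(I I u + 0\right)\right)^{2} = \left(\left(I^{2} + I u\right) + \left(I^{2} u + 0\right)\right)^{2} = \left(\left(I^{2} + I u\right) + \left(u I^{2} + 0\right)\right)^{2} = \left(\left(I^{2} + I u\right) + u I^{2}\right)^{2} = \left(I^{2} + I u + u I^{2}\right)^{2}$)
$F{\left(B{\left(-5 \right)},4 \right)} 6 = \left(-4\right)^{2} \left(-4 + 4 - 16\right)^{2} \cdot 6 = 16 \left(-4 + 4 - 16\right)^{2} \cdot 6 = 16 \left(-16\right)^{2} \cdot 6 = 16 \cdot 256 \cdot 6 = 4096 \cdot 6 = 24576$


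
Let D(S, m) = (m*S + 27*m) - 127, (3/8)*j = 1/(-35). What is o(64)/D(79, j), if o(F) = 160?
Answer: -16800/14183 ≈ -1.1845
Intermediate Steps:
j = -8/105 (j = (8/3)/(-35) = (8/3)*(-1/35) = -8/105 ≈ -0.076190)
D(S, m) = -127 + 27*m + S*m (D(S, m) = (S*m + 27*m) - 127 = (27*m + S*m) - 127 = -127 + 27*m + S*m)
o(64)/D(79, j) = 160/(-127 + 27*(-8/105) + 79*(-8/105)) = 160/(-127 - 72/35 - 632/105) = 160/(-14183/105) = 160*(-105/14183) = -16800/14183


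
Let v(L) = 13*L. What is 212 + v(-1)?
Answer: 199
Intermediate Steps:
212 + v(-1) = 212 + 13*(-1) = 212 - 13 = 199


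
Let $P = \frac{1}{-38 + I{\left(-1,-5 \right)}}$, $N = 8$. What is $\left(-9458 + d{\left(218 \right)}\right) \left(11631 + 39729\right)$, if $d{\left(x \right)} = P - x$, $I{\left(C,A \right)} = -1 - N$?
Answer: $- \frac{23357141280}{47} \approx -4.9696 \cdot 10^{8}$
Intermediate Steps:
$I{\left(C,A \right)} = -9$ ($I{\left(C,A \right)} = -1 - 8 = -9$)
$P = - \frac{1}{47}$ ($P = \frac{1}{-38 - 9} = \frac{1}{-47} = - \frac{1}{47} \approx -0.021277$)
$d{\left(x \right)} = - \frac{1}{47} - x$
$\left(-9458 + d{\left(218 \right)}\right) \left(11631 + 39729\right) = \left(-9458 - \frac{10247}{47}\right) \left(11631 + 39729\right) = \left(-9458 - \frac{10247}{47}\right) 51360 = \left(- \frac{454773}{47}\right) 51360 = - \frac{23357141280}{47}$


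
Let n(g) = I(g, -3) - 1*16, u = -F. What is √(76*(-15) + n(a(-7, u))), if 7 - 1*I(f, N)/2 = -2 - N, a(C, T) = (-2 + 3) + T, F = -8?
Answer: 2*I*√286 ≈ 33.823*I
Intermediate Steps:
u = 8 (u = -1*(-8) = 8)
a(C, T) = 1 + T
I(f, N) = 18 + 2*N (I(f, N) = 14 - 2*(-2 - N) = 14 + (4 + 2*N) = 18 + 2*N)
n(g) = -4 (n(g) = (18 + 2*(-3)) - 1*16 = (18 - 6) - 16 = 12 - 16 = -4)
√(76*(-15) + n(a(-7, u))) = √(76*(-15) - 4) = √(-1140 - 4) = √(-1144) = 2*I*√286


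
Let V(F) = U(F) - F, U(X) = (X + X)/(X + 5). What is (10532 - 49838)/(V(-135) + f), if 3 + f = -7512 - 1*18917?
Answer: 255489/170917 ≈ 1.4948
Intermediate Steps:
f = -26432 (f = -3 + (-7512 - 1*18917) = -3 + (-7512 - 18917) = -3 - 26429 = -26432)
U(X) = 2*X/(5 + X) (U(X) = (2*X)/(5 + X) = 2*X/(5 + X))
V(F) = -F + 2*F/(5 + F) (V(F) = 2*F/(5 + F) - F = -F + 2*F/(5 + F))
(10532 - 49838)/(V(-135) + f) = (10532 - 49838)/(-135*(-3 - 1*(-135))/(5 - 135) - 26432) = -39306/(-135*(-3 + 135)/(-130) - 26432) = -39306/(-135*(-1/130)*132 - 26432) = -39306/(1782/13 - 26432) = -39306/(-341834/13) = -39306*(-13/341834) = 255489/170917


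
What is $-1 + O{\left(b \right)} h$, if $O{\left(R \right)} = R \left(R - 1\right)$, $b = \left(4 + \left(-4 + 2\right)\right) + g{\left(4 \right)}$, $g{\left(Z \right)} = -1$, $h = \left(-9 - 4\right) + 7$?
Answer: $-1$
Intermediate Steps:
$h = -6$ ($h = -13 + 7 = -6$)
$b = 1$ ($b = \left(4 + \left(-4 + 2\right)\right) - 1 = \left(4 - 2\right) - 1 = 2 - 1 = 1$)
$O{\left(R \right)} = R \left(-1 + R\right)$
$-1 + O{\left(b \right)} h = -1 + 1 \left(-1 + 1\right) \left(-6\right) = -1 + 1 \cdot 0 \left(-6\right) = -1 + 0 \left(-6\right) = -1 + 0 = -1$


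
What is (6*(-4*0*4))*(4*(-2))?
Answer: 0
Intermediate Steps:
(6*(-4*0*4))*(4*(-2)) = (6*(0*4))*(-8) = (6*0)*(-8) = 0*(-8) = 0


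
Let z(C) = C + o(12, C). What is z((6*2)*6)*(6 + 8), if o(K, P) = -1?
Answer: 994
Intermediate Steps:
z(C) = -1 + C (z(C) = C - 1 = -1 + C)
z((6*2)*6)*(6 + 8) = (-1 + (6*2)*6)*(6 + 8) = (-1 + 12*6)*14 = (-1 + 72)*14 = 71*14 = 994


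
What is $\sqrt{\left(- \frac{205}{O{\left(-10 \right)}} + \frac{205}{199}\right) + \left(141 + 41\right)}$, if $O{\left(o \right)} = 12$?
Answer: $\frac{\sqrt{236579757}}{1194} \approx 12.882$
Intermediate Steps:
$\sqrt{\left(- \frac{205}{O{\left(-10 \right)}} + \frac{205}{199}\right) + \left(141 + 41\right)} = \sqrt{\left(- \frac{205}{12} + \frac{205}{199}\right) + \left(141 + 41\right)} = \sqrt{\left(\left(-205\right) \frac{1}{12} + 205 \cdot \frac{1}{199}\right) + 182} = \sqrt{\left(- \frac{205}{12} + \frac{205}{199}\right) + 182} = \sqrt{- \frac{38335}{2388} + 182} = \sqrt{\frac{396281}{2388}} = \frac{\sqrt{236579757}}{1194}$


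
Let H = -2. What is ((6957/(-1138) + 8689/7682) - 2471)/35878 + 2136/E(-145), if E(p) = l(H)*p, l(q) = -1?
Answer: 166704263607567/11369799371990 ≈ 14.662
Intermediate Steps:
E(p) = -p
((6957/(-1138) + 8689/7682) - 2471)/35878 + 2136/E(-145) = ((6957/(-1138) + 8689/7682) - 2471)/35878 + 2136/((-1*(-145))) = ((6957*(-1/1138) + 8689*(1/7682)) - 2471)*(1/35878) + 2136/145 = ((-6957/1138 + 8689/7682) - 2471)*(1/35878) + 2136*(1/145) = (-10888898/2185529 - 2471)*(1/35878) + 2136/145 = -5411331057/2185529*1/35878 + 2136/145 = -5411331057/78412409462 + 2136/145 = 166704263607567/11369799371990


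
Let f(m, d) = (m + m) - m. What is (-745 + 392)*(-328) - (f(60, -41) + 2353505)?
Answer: -2237781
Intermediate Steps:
f(m, d) = m (f(m, d) = 2*m - m = m)
(-745 + 392)*(-328) - (f(60, -41) + 2353505) = (-745 + 392)*(-328) - (60 + 2353505) = -353*(-328) - 1*2353565 = 115784 - 2353565 = -2237781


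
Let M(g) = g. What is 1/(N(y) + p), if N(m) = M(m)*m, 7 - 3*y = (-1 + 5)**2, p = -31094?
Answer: -1/31085 ≈ -3.2170e-5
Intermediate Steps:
y = -3 (y = 7/3 - (-1 + 5)**2/3 = 7/3 - 1/3*4**2 = 7/3 - 1/3*16 = 7/3 - 16/3 = -3)
N(m) = m**2 (N(m) = m*m = m**2)
1/(N(y) + p) = 1/((-3)**2 - 31094) = 1/(9 - 31094) = 1/(-31085) = -1/31085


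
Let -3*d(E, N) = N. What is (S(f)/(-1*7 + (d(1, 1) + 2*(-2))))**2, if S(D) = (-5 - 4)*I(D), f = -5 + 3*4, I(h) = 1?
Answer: 729/1156 ≈ 0.63062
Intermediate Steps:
d(E, N) = -N/3
f = 7 (f = -5 + 12 = 7)
S(D) = -9 (S(D) = (-5 - 4)*1 = -9*1 = -9)
(S(f)/(-1*7 + (d(1, 1) + 2*(-2))))**2 = (-9/(-1*7 + (-1/3*1 + 2*(-2))))**2 = (-9/(-7 + (-1/3 - 4)))**2 = (-9/(-7 - 13/3))**2 = (-9/(-34/3))**2 = (-9*(-3/34))**2 = (27/34)**2 = 729/1156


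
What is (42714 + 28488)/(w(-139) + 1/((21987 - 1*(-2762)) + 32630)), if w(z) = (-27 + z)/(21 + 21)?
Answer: -6128249337/340174 ≈ -18015.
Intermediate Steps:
w(z) = -9/14 + z/42 (w(z) = (-27 + z)/42 = (-27 + z)*(1/42) = -9/14 + z/42)
(42714 + 28488)/(w(-139) + 1/((21987 - 1*(-2762)) + 32630)) = (42714 + 28488)/((-9/14 + (1/42)*(-139)) + 1/((21987 - 1*(-2762)) + 32630)) = 71202/((-9/14 - 139/42) + 1/((21987 + 2762) + 32630)) = 71202/(-83/21 + 1/(24749 + 32630)) = 71202/(-83/21 + 1/57379) = 71202/(-680348/172137) = 71202*(-172137/680348) = -6128249337/340174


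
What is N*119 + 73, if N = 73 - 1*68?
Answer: 668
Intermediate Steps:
N = 5 (N = 73 - 68 = 5)
N*119 + 73 = 5*119 + 73 = 595 + 73 = 668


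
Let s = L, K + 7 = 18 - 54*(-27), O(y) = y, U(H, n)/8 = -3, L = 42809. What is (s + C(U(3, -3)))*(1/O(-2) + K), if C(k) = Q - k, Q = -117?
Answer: 62728446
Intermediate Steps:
U(H, n) = -24 (U(H, n) = 8*(-3) = -24)
K = 1469 (K = -7 + (18 - 54*(-27)) = -7 + (18 + 1458) = -7 + 1476 = 1469)
s = 42809
C(k) = -117 - k
(s + C(U(3, -3)))*(1/O(-2) + K) = (42809 + (-117 - 1*(-24)))*(1/(-2) + 1469) = (42809 + (-117 + 24))*(-½ + 1469) = (42809 - 93)*(2937/2) = 42716*(2937/2) = 62728446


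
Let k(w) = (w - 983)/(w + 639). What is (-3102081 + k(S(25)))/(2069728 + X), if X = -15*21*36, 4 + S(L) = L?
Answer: -1023687211/679268040 ≈ -1.5070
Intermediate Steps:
S(L) = -4 + L
X = -11340 (X = -315*36 = -11340)
k(w) = (-983 + w)/(639 + w)
(-3102081 + k(S(25)))/(2069728 + X) = (-3102081 + (-983 + (-4 + 25))/(639 + (-4 + 25)))/(2069728 - 11340) = (-3102081 + (-983 + 21)/(639 + 21))/2058388 = (-3102081 - 962/660)*(1/2058388) = (-3102081 + (1/660)*(-962))*(1/2058388) = (-3102081 - 481/330)*(1/2058388) = -1023687211/330*1/2058388 = -1023687211/679268040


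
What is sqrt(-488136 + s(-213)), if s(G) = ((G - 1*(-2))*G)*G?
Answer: I*sqrt(10060995) ≈ 3171.9*I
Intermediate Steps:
s(G) = G**2*(2 + G) (s(G) = ((G + 2)*G)*G = ((2 + G)*G)*G = (G*(2 + G))*G = G**2*(2 + G))
sqrt(-488136 + s(-213)) = sqrt(-488136 + (-213)**2*(2 - 213)) = sqrt(-488136 + 45369*(-211)) = sqrt(-488136 - 9572859) = sqrt(-10060995) = I*sqrt(10060995)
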